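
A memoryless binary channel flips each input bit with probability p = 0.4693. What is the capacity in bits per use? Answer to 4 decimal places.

Binary symmetric channel: C = 1 − h₂(ε) where h₂ is the binary entropy function.
h₂(0.4693) = −0.4693·log₂0.4693 − 0.5307·log₂0.5307 = 0.9973.
C = 1 − 0.9973 = 0.0027 bits per channel use.

0.0027 bits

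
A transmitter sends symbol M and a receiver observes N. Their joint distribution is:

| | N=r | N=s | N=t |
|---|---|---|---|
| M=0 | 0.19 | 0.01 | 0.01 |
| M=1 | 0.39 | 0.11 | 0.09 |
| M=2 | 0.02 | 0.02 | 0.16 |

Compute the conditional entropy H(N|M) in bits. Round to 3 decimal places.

1.043 bits

Marginals: p(M) = (0.2100, 0.5900, 0.2000), p(N) = (0.6000, 0.1400, 0.2600).
H(N|M) = Σ p(M) · H(N|M=·).
  M=0: p=0.2100, H(N|M=0) = 0.5490
  M=1: p=0.5900, H(N|M=1) = 1.2604
  M=2: p=0.2000, H(N|M=2) = 0.9219
Weighted sum = 1.043 bits.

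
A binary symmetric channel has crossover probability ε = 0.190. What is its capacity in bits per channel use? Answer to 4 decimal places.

0.2985 bits

Binary symmetric channel: C = 1 − h₂(ε) where h₂ is the binary entropy function.
h₂(0.190) = −0.190·log₂0.190 − 0.810·log₂0.810 = 0.7015.
C = 1 − 0.7015 = 0.2985 bits per channel use.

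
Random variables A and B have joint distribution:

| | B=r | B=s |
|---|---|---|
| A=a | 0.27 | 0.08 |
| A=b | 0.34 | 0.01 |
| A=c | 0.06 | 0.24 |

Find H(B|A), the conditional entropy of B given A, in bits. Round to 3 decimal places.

0.554 bits

Marginals: p(A) = (0.3500, 0.3500, 0.3000), p(B) = (0.6700, 0.3300).
H(B|A) = Σ p(A) · H(B|A=·).
  A=a: p=0.3500, H(B|A=a) = 0.7755
  A=b: p=0.3500, H(B|A=b) = 0.1872
  A=c: p=0.3000, H(B|A=c) = 0.7219
Weighted sum = 0.554 bits.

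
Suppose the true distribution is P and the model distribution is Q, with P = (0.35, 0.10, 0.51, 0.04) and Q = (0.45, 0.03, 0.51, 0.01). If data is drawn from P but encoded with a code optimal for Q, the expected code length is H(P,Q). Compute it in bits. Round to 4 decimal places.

H(P,Q) = −Σ p·log₂ q.
  −0.35·log₂(0.45) = 0.40320
  −0.10·log₂(0.03) = 0.50589
  −0.51·log₂(0.51) = 0.49543
  −0.04·log₂(0.01) = 0.26575
H(P,Q) = 1.6703 bits.

1.6703 bits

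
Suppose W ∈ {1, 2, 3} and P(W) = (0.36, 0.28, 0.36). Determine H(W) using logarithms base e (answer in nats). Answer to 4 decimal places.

H(W) = −Σ p·ln p.
  −(0.36)·ln(0.36) = 0.36779
  −(0.28)·ln(0.28) = 0.35643
  −(0.36)·ln(0.36) = 0.36779
Sum: 0.36779 + 0.35643 + 0.36779 = 1.0920 nats.

1.0920 nats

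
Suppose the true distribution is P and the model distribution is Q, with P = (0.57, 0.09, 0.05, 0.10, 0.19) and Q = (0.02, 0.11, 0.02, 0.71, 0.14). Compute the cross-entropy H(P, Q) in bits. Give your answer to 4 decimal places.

H(P,Q) = −Σ p·log₂ q.
  −0.57·log₂(0.02) = 3.21700
  −0.09·log₂(0.11) = 0.28660
  −0.05·log₂(0.02) = 0.28219
  −0.10·log₂(0.71) = 0.04941
  −0.19·log₂(0.14) = 0.53894
H(P,Q) = 4.3741 bits.

4.3741 bits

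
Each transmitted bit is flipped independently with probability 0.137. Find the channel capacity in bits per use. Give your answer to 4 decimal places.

0.4237 bits

Binary symmetric channel: C = 1 − h₂(ε) where h₂ is the binary entropy function.
h₂(0.137) = −0.137·log₂0.137 − 0.863·log₂0.863 = 0.5763.
C = 1 − 0.5763 = 0.4237 bits per channel use.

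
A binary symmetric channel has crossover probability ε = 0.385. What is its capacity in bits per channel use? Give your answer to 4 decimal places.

0.0385 bits

Binary symmetric channel: C = 1 − h₂(ε) where h₂ is the binary entropy function.
h₂(0.385) = −0.385·log₂0.385 − 0.615·log₂0.615 = 0.9615.
C = 1 − 0.9615 = 0.0385 bits per channel use.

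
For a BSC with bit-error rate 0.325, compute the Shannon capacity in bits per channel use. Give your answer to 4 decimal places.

0.0903 bits

Binary symmetric channel: C = 1 − h₂(ε) where h₂ is the binary entropy function.
h₂(0.325) = −0.325·log₂0.325 − 0.675·log₂0.675 = 0.9097.
C = 1 − 0.9097 = 0.0903 bits per channel use.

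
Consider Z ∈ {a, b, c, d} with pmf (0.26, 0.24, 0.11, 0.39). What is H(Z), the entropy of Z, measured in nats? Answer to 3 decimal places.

1.303 nats

H(Z) = −Σ p·ln p.
  −(0.26)·ln(0.26) = 0.3502
  −(0.24)·ln(0.24) = 0.3425
  −(0.11)·ln(0.11) = 0.2428
  −(0.39)·ln(0.39) = 0.3672
Sum: 0.3502 + 0.3425 + 0.2428 + 0.3672 = 1.303 nats.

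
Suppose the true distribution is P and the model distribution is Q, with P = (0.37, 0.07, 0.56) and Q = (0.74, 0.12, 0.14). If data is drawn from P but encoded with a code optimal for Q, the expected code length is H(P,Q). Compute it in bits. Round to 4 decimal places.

H(P,Q) = −Σ p·log₂ q.
  −0.37·log₂(0.74) = 0.16073
  −0.07·log₂(0.12) = 0.21412
  −0.56·log₂(0.14) = 1.58844
H(P,Q) = 1.9633 bits.

1.9633 bits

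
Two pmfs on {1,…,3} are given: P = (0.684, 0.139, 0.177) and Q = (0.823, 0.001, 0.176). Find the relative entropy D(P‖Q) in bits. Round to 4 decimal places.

0.8084 bits

D(P‖Q) = Σ p·log₂(p/q).
  0.684·log₂(0.684/0.823) = -0.18256
  0.139·log₂(0.139/0.001) = 0.98953
  0.177·log₂(0.177/0.176) = 0.00145
D(P‖Q) = 0.8084 bits.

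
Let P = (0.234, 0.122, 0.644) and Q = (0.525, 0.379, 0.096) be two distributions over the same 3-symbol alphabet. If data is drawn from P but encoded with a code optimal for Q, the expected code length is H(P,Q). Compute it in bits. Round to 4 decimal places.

2.5655 bits

H(P,Q) = −Σ p·log₂ q.
  −0.234·log₂(0.525) = 0.21753
  −0.122·log₂(0.379) = 0.17077
  −0.644·log₂(0.096) = 2.17725
H(P,Q) = 2.5655 bits.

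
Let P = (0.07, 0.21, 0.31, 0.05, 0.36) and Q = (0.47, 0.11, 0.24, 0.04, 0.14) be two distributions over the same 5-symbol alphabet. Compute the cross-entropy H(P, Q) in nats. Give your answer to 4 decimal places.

1.8275 nats

H(P,Q) = −Σ p·ln q.
  −0.07·ln(0.47) = 0.05285
  −0.21·ln(0.11) = 0.46353
  −0.31·ln(0.24) = 0.44241
  −0.05·ln(0.04) = 0.16094
  −0.36·ln(0.14) = 0.70780
H(P,Q) = 1.8275 nats.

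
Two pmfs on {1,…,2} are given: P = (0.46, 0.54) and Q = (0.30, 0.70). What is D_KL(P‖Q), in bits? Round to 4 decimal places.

D(P‖Q) = Σ p·log₂(p/q).
  0.46·log₂(0.46/0.30) = 0.28367
  0.54·log₂(0.54/0.70) = -0.20217
D(P‖Q) = 0.0815 bits.

0.0815 bits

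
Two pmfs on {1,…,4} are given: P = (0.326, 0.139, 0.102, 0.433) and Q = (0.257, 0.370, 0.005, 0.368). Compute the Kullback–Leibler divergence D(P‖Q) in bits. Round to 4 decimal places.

D(P‖Q) = Σ p·log₂(p/q).
  0.326·log₂(0.326/0.257) = 0.11185
  0.139·log₂(0.139/0.370) = -0.19633
  0.102·log₂(0.102/0.005) = 0.44375
  0.433·log₂(0.433/0.368) = 0.10161
D(P‖Q) = 0.4609 bits.

0.4609 bits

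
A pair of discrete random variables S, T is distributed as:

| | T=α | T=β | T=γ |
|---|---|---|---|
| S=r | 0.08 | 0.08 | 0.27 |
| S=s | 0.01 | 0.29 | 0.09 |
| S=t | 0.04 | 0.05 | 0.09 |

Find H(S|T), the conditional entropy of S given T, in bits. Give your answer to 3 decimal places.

1.278 bits

Marginals: p(S) = (0.4300, 0.3900, 0.1800), p(T) = (0.1300, 0.4200, 0.4500).
H(S|T) = Σ p(T) · H(S|T=·).
  T=α: p=0.1300, H(S|T=α) = 1.2389
  T=β: p=0.4200, H(S|T=β) = 1.1901
  T=γ: p=0.4500, H(S|T=γ) = 1.3710
Weighted sum = 1.278 bits.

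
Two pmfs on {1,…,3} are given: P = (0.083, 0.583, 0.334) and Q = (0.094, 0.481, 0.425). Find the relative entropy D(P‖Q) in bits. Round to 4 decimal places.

0.0308 bits

D(P‖Q) = Σ p·log₂(p/q).
  0.083·log₂(0.083/0.094) = -0.01490
  0.583·log₂(0.583/0.481) = 0.16176
  0.334·log₂(0.334/0.425) = -0.11610
D(P‖Q) = 0.0308 bits.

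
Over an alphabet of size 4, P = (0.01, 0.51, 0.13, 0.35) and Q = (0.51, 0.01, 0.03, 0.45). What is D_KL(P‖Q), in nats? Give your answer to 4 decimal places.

2.0686 nats

D(P‖Q) = Σ p·ln(p/q).
  0.01·ln(0.01/0.51) = -0.03932
  0.51·ln(0.51/0.01) = 2.00523
  0.13·ln(0.13/0.03) = 0.19062
  0.35·ln(0.35/0.45) = -0.08796
D(P‖Q) = 2.0686 nats.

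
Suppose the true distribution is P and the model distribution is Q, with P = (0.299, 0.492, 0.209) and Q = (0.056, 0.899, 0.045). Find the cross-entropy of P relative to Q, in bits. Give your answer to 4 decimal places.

H(P,Q) = −Σ p·log₂ q.
  −0.299·log₂(0.056) = 1.24337
  −0.492·log₂(0.899) = 0.07557
  −0.209·log₂(0.045) = 0.93505
H(P,Q) = 2.2540 bits.

2.2540 bits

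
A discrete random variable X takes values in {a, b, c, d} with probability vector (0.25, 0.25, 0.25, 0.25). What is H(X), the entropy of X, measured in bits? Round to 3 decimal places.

H(X) = −Σ p·log₂ p.
  −(0.25)·log₂(0.25) = 0.5000
  −(0.25)·log₂(0.25) = 0.5000
  −(0.25)·log₂(0.25) = 0.5000
  −(0.25)·log₂(0.25) = 0.5000
Sum: 0.5000 + 0.5000 + 0.5000 + 0.5000 = 2.000 bits.

2.000 bits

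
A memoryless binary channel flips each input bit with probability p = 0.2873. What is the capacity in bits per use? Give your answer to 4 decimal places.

Binary symmetric channel: C = 1 − h₂(ε) where h₂ is the binary entropy function.
h₂(0.2873) = −0.2873·log₂0.2873 − 0.7127·log₂0.7127 = 0.8652.
C = 1 − 0.8652 = 0.1348 bits per channel use.

0.1348 bits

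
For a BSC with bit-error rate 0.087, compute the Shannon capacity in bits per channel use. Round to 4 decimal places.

0.5736 bits

Binary symmetric channel: C = 1 − h₂(ε) where h₂ is the binary entropy function.
h₂(0.087) = −0.087·log₂0.087 − 0.913·log₂0.913 = 0.4264.
C = 1 − 0.4264 = 0.5736 bits per channel use.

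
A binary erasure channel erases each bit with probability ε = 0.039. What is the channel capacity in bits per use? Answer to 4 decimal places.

Binary erasure channel: capacity C = 1 − ε.
C = 1 − 0.039 = 0.9610 bits per channel use.

0.9610 bits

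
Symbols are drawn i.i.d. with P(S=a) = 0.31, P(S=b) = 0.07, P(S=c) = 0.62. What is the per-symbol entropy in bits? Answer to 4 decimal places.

H(S) = −Σ p·log₂ p.
  −(0.31)·log₂(0.31) = 0.52379
  −(0.07)·log₂(0.07) = 0.26856
  −(0.62)·log₂(0.62) = 0.42759
Sum: 0.52379 + 0.26856 + 0.42759 = 1.2199 bits.

1.2199 bits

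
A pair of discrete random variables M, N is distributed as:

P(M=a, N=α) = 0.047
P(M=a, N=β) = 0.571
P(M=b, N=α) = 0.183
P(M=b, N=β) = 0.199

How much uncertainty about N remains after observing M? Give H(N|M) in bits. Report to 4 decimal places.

0.6214 bits

Chain rule: H(N|M) = H(M,N) − H(M).
Marginals: p(M) = (0.6180, 0.3820), p(N) = (0.2300, 0.7700).
H(M,N) = 1.5808 bits; H(M) = 0.9594 bits.
H(N|M) = 1.5808 − 0.9594 = 0.6214 bits.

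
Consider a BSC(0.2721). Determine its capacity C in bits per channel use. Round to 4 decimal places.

0.1555 bits

Binary symmetric channel: C = 1 − h₂(ε) where h₂ is the binary entropy function.
h₂(0.2721) = −0.2721·log₂0.2721 − 0.7279·log₂0.7279 = 0.8445.
C = 1 − 0.8445 = 0.1555 bits per channel use.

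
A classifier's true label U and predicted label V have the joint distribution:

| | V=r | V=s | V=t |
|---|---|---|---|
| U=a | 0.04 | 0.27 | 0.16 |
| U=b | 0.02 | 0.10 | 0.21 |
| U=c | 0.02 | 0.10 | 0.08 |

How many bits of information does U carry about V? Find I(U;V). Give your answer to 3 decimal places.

0.053 bits

Marginals: p(U) = (0.4700, 0.3300, 0.2000), p(V) = (0.0800, 0.4700, 0.4500).
I(U;V) = H(U) + H(V) − H(U,V).
H(U) = 1.5042, H(V) = 1.3219, H(U,V) = 2.7733.
I(U;V) = 1.5042 + 1.3219 − 2.7733 = 0.053 bits.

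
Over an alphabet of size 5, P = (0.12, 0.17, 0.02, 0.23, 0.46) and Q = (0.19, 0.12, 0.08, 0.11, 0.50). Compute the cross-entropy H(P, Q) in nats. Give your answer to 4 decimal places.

1.4368 nats

H(P,Q) = −Σ p·ln q.
  −0.12·ln(0.19) = 0.19929
  −0.17·ln(0.12) = 0.36044
  −0.02·ln(0.08) = 0.05051
  −0.23·ln(0.11) = 0.50767
  −0.46·ln(0.50) = 0.31885
H(P,Q) = 1.4368 nats.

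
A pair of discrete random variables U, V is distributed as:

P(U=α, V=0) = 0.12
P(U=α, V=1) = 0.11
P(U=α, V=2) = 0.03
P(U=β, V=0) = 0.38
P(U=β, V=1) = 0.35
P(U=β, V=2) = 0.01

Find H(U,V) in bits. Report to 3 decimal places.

H(U,V) = −Σ p(x,y)·log₂ p(x,y) over all 6 cells.
  cell (α,0): −0.12·log₂0.12 = 0.3671
  cell (α,1): −0.11·log₂0.11 = 0.3503
  cell (α,2): −0.03·log₂0.03 = 0.1518
  cell (β,0): −0.38·log₂0.38 = 0.5305
  cell (β,1): −0.35·log₂0.35 = 0.5301
  cell (β,2): −0.01·log₂0.01 = 0.0664
Sum = 1.996 bits.

1.996 bits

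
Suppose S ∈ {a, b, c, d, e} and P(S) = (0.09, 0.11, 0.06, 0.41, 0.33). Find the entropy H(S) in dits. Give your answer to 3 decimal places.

H(S) = −Σ p·log₁₀ p.
  −(0.09)·log₁₀(0.09) = 0.0941
  −(0.11)·log₁₀(0.11) = 0.1054
  −(0.06)·log₁₀(0.06) = 0.0733
  −(0.41)·log₁₀(0.41) = 0.1588
  −(0.33)·log₁₀(0.33) = 0.1589
Sum: 0.0941 + 0.1054 + 0.0733 + 0.1588 + 0.1589 = 0.591 dits.

0.591 dits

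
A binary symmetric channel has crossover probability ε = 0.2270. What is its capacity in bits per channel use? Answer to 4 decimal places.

Binary symmetric channel: C = 1 − h₂(ε) where h₂ is the binary entropy function.
h₂(0.2270) = −0.2270·log₂0.2270 − 0.7730·log₂0.7730 = 0.7727.
C = 1 − 0.7727 = 0.2273 bits per channel use.

0.2273 bits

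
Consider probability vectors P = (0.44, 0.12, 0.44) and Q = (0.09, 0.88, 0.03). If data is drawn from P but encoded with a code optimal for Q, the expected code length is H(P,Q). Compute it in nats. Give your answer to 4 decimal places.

H(P,Q) = −Σ p·ln q.
  −0.44·ln(0.09) = 1.05950
  −0.12·ln(0.88) = 0.01534
  −0.44·ln(0.03) = 1.54289
H(P,Q) = 2.6177 nats.

2.6177 nats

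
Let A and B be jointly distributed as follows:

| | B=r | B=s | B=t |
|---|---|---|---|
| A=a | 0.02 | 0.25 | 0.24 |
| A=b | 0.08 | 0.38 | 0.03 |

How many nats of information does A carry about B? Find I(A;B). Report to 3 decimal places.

Marginals: p(A) = (0.5100, 0.4900), p(B) = (0.1000, 0.6300, 0.2700).
I(A;B) = Σ p(x,y)·ln[p(x,y)/(p(x)p(y))].
  (a,r): 0.02·ln(0.3922) = -0.0187
  (a,s): 0.25·ln(0.7781) = -0.0627
  (a,t): 0.24·ln(1.7429) = 0.1333
  (b,r): 0.08·ln(1.6327) = 0.0392
  (b,s): 0.38·ln(1.2310) = 0.0790
  (b,t): 0.03·ln(0.2268) = -0.0445
Sum = 0.126 nats.

0.126 nats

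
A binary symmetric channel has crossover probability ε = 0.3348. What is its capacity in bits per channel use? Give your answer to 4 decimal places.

0.0802 bits

Binary symmetric channel: C = 1 − h₂(ε) where h₂ is the binary entropy function.
h₂(0.3348) = −0.3348·log₂0.3348 − 0.6652·log₂0.6652 = 0.9198.
C = 1 − 0.9198 = 0.0802 bits per channel use.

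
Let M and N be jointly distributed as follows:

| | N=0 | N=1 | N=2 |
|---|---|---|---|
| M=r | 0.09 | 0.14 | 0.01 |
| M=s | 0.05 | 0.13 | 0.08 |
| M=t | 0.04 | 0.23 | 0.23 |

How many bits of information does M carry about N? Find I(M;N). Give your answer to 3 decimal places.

Marginals: p(M) = (0.2400, 0.2600, 0.5000), p(N) = (0.1800, 0.5000, 0.3200).
I(M;N) = Σ p(x,y)·log₂[p(x,y)/(p(x)p(y))].
  (r,0): 0.09·log₂(2.0833) = 0.0953
  (r,1): 0.14·log₂(1.1667) = 0.0311
  (r,2): 0.01·log₂(0.1302) = -0.0294
  (s,0): 0.05·log₂(1.0684) = 0.0048
  (s,1): 0.13·log₂(1.0000) = 0.0000
  (s,2): 0.08·log₂(0.9615) = -0.0045
  (t,0): 0.04·log₂(0.4444) = -0.0468
  (t,1): 0.23·log₂(0.9200) = -0.0277
  (t,2): 0.23·log₂(1.4375) = 0.1204
Sum = 0.143 bits.

0.143 bits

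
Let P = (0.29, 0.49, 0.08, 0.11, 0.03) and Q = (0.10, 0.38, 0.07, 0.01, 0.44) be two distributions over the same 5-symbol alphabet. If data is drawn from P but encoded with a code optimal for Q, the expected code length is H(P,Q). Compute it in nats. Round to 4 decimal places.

1.8858 nats

H(P,Q) = −Σ p·ln q.
  −0.29·ln(0.10) = 0.66775
  −0.49·ln(0.38) = 0.47412
  −0.08·ln(0.07) = 0.21274
  −0.11·ln(0.01) = 0.50657
  −0.03·ln(0.44) = 0.02463
H(P,Q) = 1.8858 nats.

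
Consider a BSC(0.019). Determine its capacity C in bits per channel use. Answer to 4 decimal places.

0.8642 bits

Binary symmetric channel: C = 1 − h₂(ε) where h₂ is the binary entropy function.
h₂(0.019) = −0.019·log₂0.019 − 0.981·log₂0.981 = 0.1358.
C = 1 − 0.1358 = 0.8642 bits per channel use.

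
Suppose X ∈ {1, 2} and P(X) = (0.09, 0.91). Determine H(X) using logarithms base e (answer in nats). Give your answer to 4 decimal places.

0.3025 nats

H(X) = −Σ p·ln p.
  −(0.09)·ln(0.09) = 0.21672
  −(0.91)·ln(0.91) = 0.08582
Sum: 0.21672 + 0.08582 = 0.3025 nats.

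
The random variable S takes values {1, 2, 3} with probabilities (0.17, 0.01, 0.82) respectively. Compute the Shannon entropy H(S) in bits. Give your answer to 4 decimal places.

H(S) = −Σ p·log₂ p.
  −(0.17)·log₂(0.17) = 0.43459
  −(0.01)·log₂(0.01) = 0.06644
  −(0.82)·log₂(0.82) = 0.23477
Sum: 0.43459 + 0.06644 + 0.23477 = 0.7358 bits.

0.7358 bits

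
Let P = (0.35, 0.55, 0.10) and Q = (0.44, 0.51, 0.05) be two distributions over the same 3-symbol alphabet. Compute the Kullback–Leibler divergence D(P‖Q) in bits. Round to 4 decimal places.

D(P‖Q) = Σ p·log₂(p/q).
  0.35·log₂(0.35/0.44) = -0.11555
  0.55·log₂(0.55/0.51) = 0.05991
  0.10·log₂(0.10/0.05) = 0.10000
D(P‖Q) = 0.0444 bits.

0.0444 bits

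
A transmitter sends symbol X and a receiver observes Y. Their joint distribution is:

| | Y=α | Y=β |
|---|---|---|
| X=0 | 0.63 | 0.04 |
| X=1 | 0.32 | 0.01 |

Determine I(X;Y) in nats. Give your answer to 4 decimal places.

Marginals: p(X) = (0.6700, 0.3300), p(Y) = (0.9500, 0.0500).
I(X;Y) = Σ p(x,y)·ln[p(x,y)/(p(x)p(y))].
  (0,α): 0.63·ln(0.9898) = -0.00647
  (0,β): 0.04·ln(1.1940) = 0.00709
  (1,α): 0.32·ln(1.0207) = 0.00657
  (1,β): 0.01·ln(0.6061) = -0.00501
Sum = 0.0022 nats.

0.0022 nats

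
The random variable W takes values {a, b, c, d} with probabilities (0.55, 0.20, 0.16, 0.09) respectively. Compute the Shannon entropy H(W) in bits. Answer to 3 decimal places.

1.674 bits

H(W) = −Σ p·log₂ p.
  −(0.55)·log₂(0.55) = 0.4744
  −(0.20)·log₂(0.20) = 0.4644
  −(0.16)·log₂(0.16) = 0.4230
  −(0.09)·log₂(0.09) = 0.3127
Sum: 0.4744 + 0.4644 + 0.4230 + 0.3127 = 1.674 bits.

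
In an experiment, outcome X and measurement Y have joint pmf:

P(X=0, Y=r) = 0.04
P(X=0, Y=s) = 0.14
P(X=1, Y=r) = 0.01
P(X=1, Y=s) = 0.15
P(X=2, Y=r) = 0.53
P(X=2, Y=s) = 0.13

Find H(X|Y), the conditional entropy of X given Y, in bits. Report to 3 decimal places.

0.946 bits

Chain rule: H(X|Y) = H(X,Y) − H(Y).
Marginals: p(X) = (0.1800, 0.1600, 0.6600), p(Y) = (0.5800, 0.4200).
H(X,Y) = 1.9279 bits; H(Y) = 0.9815 bits.
H(X|Y) = 1.9279 − 0.9815 = 0.946 bits.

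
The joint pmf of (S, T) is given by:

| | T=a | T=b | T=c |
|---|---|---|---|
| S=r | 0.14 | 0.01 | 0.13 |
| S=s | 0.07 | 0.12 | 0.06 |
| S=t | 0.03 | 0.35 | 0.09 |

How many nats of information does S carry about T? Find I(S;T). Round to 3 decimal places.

Marginals: p(S) = (0.2800, 0.2500, 0.4700), p(T) = (0.2400, 0.4800, 0.2800).
I(S;T) = H(S) + H(T) − H(S,T).
H(S) = 1.0579, H(T) = 1.0512, H(S,T) = 1.8853.
I(S;T) = 1.0579 + 1.0512 − 1.8853 = 0.224 nats.

0.224 nats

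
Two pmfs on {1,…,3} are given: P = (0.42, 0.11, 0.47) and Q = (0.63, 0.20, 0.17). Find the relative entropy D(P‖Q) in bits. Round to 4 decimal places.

D(P‖Q) = Σ p·log₂(p/q).
  0.42·log₂(0.42/0.63) = -0.24568
  0.11·log₂(0.11/0.20) = -0.09487
  0.47·log₂(0.47/0.17) = 0.68955
D(P‖Q) = 0.3490 bits.

0.3490 bits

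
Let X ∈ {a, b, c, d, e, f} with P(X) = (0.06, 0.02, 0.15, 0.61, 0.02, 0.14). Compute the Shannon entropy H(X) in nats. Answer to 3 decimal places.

1.187 nats

H(X) = −Σ p·ln p.
  −(0.06)·ln(0.06) = 0.1688
  −(0.02)·ln(0.02) = 0.0782
  −(0.15)·ln(0.15) = 0.2846
  −(0.61)·ln(0.61) = 0.3015
  −(0.02)·ln(0.02) = 0.0782
  −(0.14)·ln(0.14) = 0.2753
Sum: 0.1688 + 0.0782 + 0.2846 + 0.3015 + 0.0782 + 0.2753 = 1.187 nats.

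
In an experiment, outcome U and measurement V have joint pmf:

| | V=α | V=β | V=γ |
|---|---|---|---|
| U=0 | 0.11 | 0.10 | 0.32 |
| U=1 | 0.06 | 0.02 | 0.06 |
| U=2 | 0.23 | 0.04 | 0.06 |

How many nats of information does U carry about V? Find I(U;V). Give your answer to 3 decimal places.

0.109 nats

Marginals: p(U) = (0.5300, 0.1400, 0.3300), p(V) = (0.4000, 0.1600, 0.4400).
I(U;V) = Σ p(x,y)·ln[p(x,y)/(p(x)p(y))].
  (0,α): 0.11·ln(0.5189) = -0.0722
  (0,β): 0.10·ln(1.1792) = 0.0165
  (0,γ): 0.32·ln(1.3722) = 0.1013
  (1,α): 0.06·ln(1.0714) = 0.0041
  (1,β): 0.02·ln(0.8929) = -0.0023
  (1,γ): 0.06·ln(0.9740) = -0.0016
  (2,α): 0.23·ln(1.7424) = 0.1277
  (2,β): 0.04·ln(0.7576) = -0.0111
  (2,γ): 0.06·ln(0.4132) = -0.0530
Sum = 0.109 nats.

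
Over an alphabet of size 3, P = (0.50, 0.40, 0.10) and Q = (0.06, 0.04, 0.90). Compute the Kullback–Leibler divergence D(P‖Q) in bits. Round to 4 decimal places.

D(P‖Q) = Σ p·log₂(p/q).
  0.50·log₂(0.50/0.06) = 1.52945
  0.40·log₂(0.40/0.04) = 1.32877
  0.10·log₂(0.10/0.90) = -0.31699
D(P‖Q) = 2.5412 bits.

2.5412 bits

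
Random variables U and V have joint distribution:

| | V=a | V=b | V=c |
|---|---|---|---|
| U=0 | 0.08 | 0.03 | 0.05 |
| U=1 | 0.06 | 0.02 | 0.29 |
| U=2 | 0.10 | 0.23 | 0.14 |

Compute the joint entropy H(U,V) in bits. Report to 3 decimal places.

2.751 bits

H(U,V) = −Σ p(x,y)·log₂ p(x,y) over all 9 cells.
  cell (0,a): −0.08·log₂0.08 = 0.2915
  cell (0,b): −0.03·log₂0.03 = 0.1518
  cell (0,c): −0.05·log₂0.05 = 0.2161
  cell (1,a): −0.06·log₂0.06 = 0.2435
  cell (1,b): −0.02·log₂0.02 = 0.1129
  cell (1,c): −0.29·log₂0.29 = 0.5179
  cell (2,a): −0.10·log₂0.10 = 0.3322
  cell (2,b): −0.23·log₂0.23 = 0.4877
  cell (2,c): −0.14·log₂0.14 = 0.3971
Sum = 2.751 bits.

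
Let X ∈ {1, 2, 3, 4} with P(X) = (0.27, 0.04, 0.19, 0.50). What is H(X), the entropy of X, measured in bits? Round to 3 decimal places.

H(X) = −Σ p·log₂ p.
  −(0.27)·log₂(0.27) = 0.5100
  −(0.04)·log₂(0.04) = 0.1858
  −(0.19)·log₂(0.19) = 0.4552
  −(0.50)·log₂(0.50) = 0.5000
Sum: 0.5100 + 0.1858 + 0.4552 + 0.5000 = 1.651 bits.

1.651 bits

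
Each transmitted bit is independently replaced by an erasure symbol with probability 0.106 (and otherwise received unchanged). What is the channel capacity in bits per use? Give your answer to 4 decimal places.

0.8940 bits

Binary erasure channel: capacity C = 1 − ε.
C = 1 − 0.106 = 0.8940 bits per channel use.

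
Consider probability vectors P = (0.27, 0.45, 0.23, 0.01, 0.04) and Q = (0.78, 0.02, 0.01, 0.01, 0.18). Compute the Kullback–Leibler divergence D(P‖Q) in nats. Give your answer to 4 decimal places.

1.7756 nats

D(P‖Q) = Σ p·ln(p/q).
  0.27·ln(0.27/0.78) = -0.28644
  0.45·ln(0.45/0.02) = 1.40108
  0.23·ln(0.23/0.01) = 0.72116
  0.01·ln(0.01/0.01) = 0.00000
  0.04·ln(0.04/0.18) = -0.06016
D(P‖Q) = 1.7756 nats.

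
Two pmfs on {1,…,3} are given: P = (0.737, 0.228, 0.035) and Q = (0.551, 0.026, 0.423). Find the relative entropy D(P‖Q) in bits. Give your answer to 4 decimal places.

0.8976 bits

D(P‖Q) = Σ p·log₂(p/q).
  0.737·log₂(0.737/0.551) = 0.30925
  0.228·log₂(0.228/0.026) = 0.71420
  0.035·log₂(0.035/0.423) = -0.12583
D(P‖Q) = 0.8976 bits.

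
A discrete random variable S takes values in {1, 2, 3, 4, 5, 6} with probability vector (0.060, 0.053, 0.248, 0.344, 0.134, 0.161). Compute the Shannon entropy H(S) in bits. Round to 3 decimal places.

2.309 bits

H(S) = −Σ p·log₂ p.
  −(0.060)·log₂(0.060) = 0.2435
  −(0.053)·log₂(0.053) = 0.2246
  −(0.248)·log₂(0.248) = 0.4989
  −(0.344)·log₂(0.344) = 0.5296
  −(0.134)·log₂(0.134) = 0.3886
  −(0.161)·log₂(0.161) = 0.4242
Sum: 0.2435 + 0.2246 + 0.4989 + 0.5296 + 0.3886 + 0.4242 = 2.309 bits.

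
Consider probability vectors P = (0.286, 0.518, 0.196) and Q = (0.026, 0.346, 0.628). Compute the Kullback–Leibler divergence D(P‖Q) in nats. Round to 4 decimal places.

D(P‖Q) = Σ p·ln(p/q).
  0.286·ln(0.286/0.026) = 0.68580
  0.518·ln(0.518/0.346) = 0.20903
  0.196·ln(0.196/0.628) = -0.22823
D(P‖Q) = 0.6666 nats.

0.6666 nats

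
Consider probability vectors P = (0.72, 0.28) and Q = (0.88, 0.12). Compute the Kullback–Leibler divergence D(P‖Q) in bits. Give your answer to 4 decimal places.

0.1338 bits

D(P‖Q) = Σ p·log₂(p/q).
  0.72·log₂(0.72/0.88) = -0.20844
  0.28·log₂(0.28/0.12) = 0.34227
D(P‖Q) = 0.1338 bits.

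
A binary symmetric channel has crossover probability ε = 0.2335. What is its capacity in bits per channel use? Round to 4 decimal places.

0.2159 bits

Binary symmetric channel: C = 1 − h₂(ε) where h₂ is the binary entropy function.
h₂(0.2335) = −0.2335·log₂0.2335 − 0.7665·log₂0.7665 = 0.7841.
C = 1 − 0.7841 = 0.2159 bits per channel use.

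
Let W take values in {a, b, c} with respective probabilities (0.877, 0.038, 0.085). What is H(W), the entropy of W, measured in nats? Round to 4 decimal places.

H(W) = −Σ p·ln p.
  −(0.877)·ln(0.877) = 0.11510
  −(0.038)·ln(0.038) = 0.12427
  −(0.085)·ln(0.085) = 0.20953
Sum: 0.11510 + 0.12427 + 0.20953 = 0.4489 nats.

0.4489 nats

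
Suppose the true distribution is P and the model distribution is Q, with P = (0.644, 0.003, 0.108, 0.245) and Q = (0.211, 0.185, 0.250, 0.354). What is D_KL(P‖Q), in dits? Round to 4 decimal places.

D(P‖Q) = Σ p·log₁₀(p/q).
  0.644·log₁₀(0.644/0.211) = 0.31208
  0.003·log₁₀(0.003/0.185) = -0.00537
  0.108·log₁₀(0.108/0.250) = -0.03937
  0.245·log₁₀(0.245/0.354) = -0.03916
D(P‖Q) = 0.2282 dits.

0.2282 dits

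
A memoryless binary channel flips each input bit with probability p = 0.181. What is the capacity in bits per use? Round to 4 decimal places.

Binary symmetric channel: C = 1 − h₂(ε) where h₂ is the binary entropy function.
h₂(0.181) = −0.181·log₂0.181 − 0.819·log₂0.819 = 0.6823.
C = 1 − 0.6823 = 0.3177 bits per channel use.

0.3177 bits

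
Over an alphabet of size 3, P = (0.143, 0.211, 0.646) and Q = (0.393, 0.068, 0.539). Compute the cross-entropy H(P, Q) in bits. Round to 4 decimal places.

1.5870 bits

H(P,Q) = −Σ p·log₂ q.
  −0.143·log₂(0.393) = 0.19268
  −0.211·log₂(0.068) = 0.81833
  −0.646·log₂(0.539) = 0.57600
H(P,Q) = 1.5870 bits.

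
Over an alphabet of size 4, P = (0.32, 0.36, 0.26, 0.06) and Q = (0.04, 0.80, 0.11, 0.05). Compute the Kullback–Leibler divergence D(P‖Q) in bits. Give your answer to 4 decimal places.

D(P‖Q) = Σ p·log₂(p/q).
  0.32·log₂(0.32/0.04) = 0.96000
  0.36·log₂(0.36/0.80) = -0.41472
  0.26·log₂(0.26/0.11) = 0.32266
  0.06·log₂(0.06/0.05) = 0.01578
D(P‖Q) = 0.8837 bits.

0.8837 bits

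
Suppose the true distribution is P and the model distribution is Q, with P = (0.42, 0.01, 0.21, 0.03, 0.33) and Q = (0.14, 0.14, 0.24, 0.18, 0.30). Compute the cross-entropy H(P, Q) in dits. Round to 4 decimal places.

H(P,Q) = −Σ p·log₁₀ q.
  −0.42·log₁₀(0.14) = 0.35863
  −0.01·log₁₀(0.14) = 0.00854
  −0.21·log₁₀(0.24) = 0.13016
  −0.03·log₁₀(0.18) = 0.02234
  −0.33·log₁₀(0.30) = 0.17255
H(P,Q) = 0.6922 dits.

0.6922 dits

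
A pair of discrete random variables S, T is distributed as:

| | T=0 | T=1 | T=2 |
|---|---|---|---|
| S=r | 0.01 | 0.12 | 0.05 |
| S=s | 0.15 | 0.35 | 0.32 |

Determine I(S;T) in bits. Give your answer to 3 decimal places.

0.029 bits

Marginals: p(S) = (0.1800, 0.8200), p(T) = (0.1600, 0.4700, 0.3700).
I(S;T) = Σ p(x,y)·log₂[p(x,y)/(p(x)p(y))].
  (r,0): 0.01·log₂(0.3472) = -0.0153
  (r,1): 0.12·log₂(1.4184) = 0.0605
  (r,2): 0.05·log₂(0.7508) = -0.0207
  (s,0): 0.15·log₂(1.1433) = 0.0290
  (s,1): 0.35·log₂(0.9081) = -0.0487
  (s,2): 0.32·log₂(1.0547) = 0.0246
Sum = 0.029 bits.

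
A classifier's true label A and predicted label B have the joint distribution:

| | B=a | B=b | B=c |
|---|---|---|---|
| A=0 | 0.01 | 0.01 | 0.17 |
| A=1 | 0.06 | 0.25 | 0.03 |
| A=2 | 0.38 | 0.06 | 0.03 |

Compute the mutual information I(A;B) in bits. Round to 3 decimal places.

0.640 bits

Marginals: p(A) = (0.1900, 0.3400, 0.4700), p(B) = (0.4500, 0.3200, 0.2300).
I(A;B) = Σ p(x,y)·log₂[p(x,y)/(p(x)p(y))].
  (0,a): 0.01·log₂(0.1170) = -0.0310
  (0,b): 0.01·log₂(0.1645) = -0.0260
  (0,c): 0.17·log₂(3.8902) = 0.3332
  (1,a): 0.06·log₂(0.3922) = -0.0810
  (1,b): 0.25·log₂(2.2978) = 0.3001
  (1,c): 0.03·log₂(0.3836) = -0.0415
  (2,a): 0.38·log₂(1.7967) = 0.3212
  (2,b): 0.06·log₂(0.3989) = -0.0795
  (2,c): 0.03·log₂(0.2775) = -0.0555
Sum = 0.640 bits.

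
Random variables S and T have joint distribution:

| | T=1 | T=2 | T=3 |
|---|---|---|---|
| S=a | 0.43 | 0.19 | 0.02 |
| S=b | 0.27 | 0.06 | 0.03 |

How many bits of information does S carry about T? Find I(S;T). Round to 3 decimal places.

0.022 bits

Marginals: p(S) = (0.6400, 0.3600), p(T) = (0.7000, 0.2500, 0.0500).
I(S;T) = H(S) + H(T) − H(S,T).
H(S) = 0.9427, H(T) = 1.0763, H(S,T) = 1.9970.
I(S;T) = 0.9427 + 1.0763 − 1.9970 = 0.022 bits.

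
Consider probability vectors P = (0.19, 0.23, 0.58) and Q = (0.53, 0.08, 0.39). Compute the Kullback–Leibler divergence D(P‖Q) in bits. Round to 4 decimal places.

0.4013 bits

D(P‖Q) = Σ p·log₂(p/q).
  0.19·log₂(0.19/0.53) = -0.28120
  0.23·log₂(0.23/0.08) = 0.35042
  0.58·log₂(0.58/0.39) = 0.33210
D(P‖Q) = 0.4013 bits.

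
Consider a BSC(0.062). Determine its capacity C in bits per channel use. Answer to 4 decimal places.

0.6647 bits

Binary symmetric channel: C = 1 − h₂(ε) where h₂ is the binary entropy function.
h₂(0.062) = −0.062·log₂0.062 − 0.938·log₂0.938 = 0.3353.
C = 1 − 0.3353 = 0.6647 bits per channel use.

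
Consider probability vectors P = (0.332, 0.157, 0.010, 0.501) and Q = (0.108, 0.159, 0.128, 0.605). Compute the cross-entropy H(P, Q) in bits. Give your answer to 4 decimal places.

H(P,Q) = −Σ p·log₂ q.
  −0.332·log₂(0.108) = 1.06602
  −0.157·log₂(0.159) = 0.41651
  −0.010·log₂(0.128) = 0.02966
  −0.501·log₂(0.605) = 0.36322
H(P,Q) = 1.8754 bits.

1.8754 bits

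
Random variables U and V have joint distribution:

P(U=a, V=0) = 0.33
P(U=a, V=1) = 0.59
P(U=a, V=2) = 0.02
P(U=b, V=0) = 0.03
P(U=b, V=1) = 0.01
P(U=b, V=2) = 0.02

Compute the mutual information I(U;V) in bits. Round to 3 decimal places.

Marginals: p(U) = (0.9400, 0.0600), p(V) = (0.3600, 0.6000, 0.0400).
I(U;V) = H(U) + H(V) − H(U,V).
H(U) = 0.3274, H(V) = 1.1585, H(U,V) = 1.4209.
I(U;V) = 0.3274 + 1.1585 − 1.4209 = 0.065 bits.

0.065 bits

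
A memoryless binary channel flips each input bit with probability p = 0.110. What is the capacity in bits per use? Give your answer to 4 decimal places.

0.5001 bits

Binary symmetric channel: C = 1 − h₂(ε) where h₂ is the binary entropy function.
h₂(0.110) = −0.110·log₂0.110 − 0.890·log₂0.890 = 0.4999.
C = 1 − 0.4999 = 0.5001 bits per channel use.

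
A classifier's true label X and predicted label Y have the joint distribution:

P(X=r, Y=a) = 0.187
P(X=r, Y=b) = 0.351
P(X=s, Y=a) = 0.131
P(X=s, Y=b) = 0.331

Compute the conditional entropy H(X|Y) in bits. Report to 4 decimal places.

0.9924 bits

Chain rule: H(X|Y) = H(X,Y) − H(Y).
Marginals: p(X) = (0.5380, 0.4620), p(Y) = (0.3180, 0.6820).
H(X,Y) = 1.8946 bits; H(Y) = 0.9022 bits.
H(X|Y) = 1.8946 − 0.9022 = 0.9924 bits.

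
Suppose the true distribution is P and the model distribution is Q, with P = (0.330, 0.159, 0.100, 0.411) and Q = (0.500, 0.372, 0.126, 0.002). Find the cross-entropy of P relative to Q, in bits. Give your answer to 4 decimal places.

4.5406 bits

H(P,Q) = −Σ p·log₂ q.
  −0.330·log₂(0.500) = 0.33000
  −0.159·log₂(0.372) = 0.22683
  −0.100·log₂(0.126) = 0.29885
  −0.411·log₂(0.002) = 3.68494
H(P,Q) = 4.5406 bits.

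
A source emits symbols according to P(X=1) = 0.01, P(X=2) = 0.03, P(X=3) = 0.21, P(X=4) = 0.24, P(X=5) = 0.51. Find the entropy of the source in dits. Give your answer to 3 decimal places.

0.506 dits

H(X) = −Σ p·log₁₀ p.
  −(0.01)·log₁₀(0.01) = 0.0200
  −(0.03)·log₁₀(0.03) = 0.0457
  −(0.21)·log₁₀(0.21) = 0.1423
  −(0.24)·log₁₀(0.24) = 0.1487
  −(0.51)·log₁₀(0.51) = 0.1491
Sum: 0.0200 + 0.0457 + 0.1423 + 0.1487 + 0.1491 = 0.506 dits.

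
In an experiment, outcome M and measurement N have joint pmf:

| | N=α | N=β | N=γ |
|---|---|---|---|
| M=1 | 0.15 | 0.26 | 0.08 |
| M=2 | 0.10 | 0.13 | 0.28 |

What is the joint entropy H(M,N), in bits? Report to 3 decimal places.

H(M,N) = −Σ p(x,y)·log₂ p(x,y) over all 6 cells.
  cell (1,α): −0.15·log₂0.15 = 0.4105
  cell (1,β): −0.26·log₂0.26 = 0.5053
  cell (1,γ): −0.08·log₂0.08 = 0.2915
  cell (2,α): −0.10·log₂0.10 = 0.3322
  cell (2,β): −0.13·log₂0.13 = 0.3826
  cell (2,γ): −0.28·log₂0.28 = 0.5142
Sum = 2.436 bits.

2.436 bits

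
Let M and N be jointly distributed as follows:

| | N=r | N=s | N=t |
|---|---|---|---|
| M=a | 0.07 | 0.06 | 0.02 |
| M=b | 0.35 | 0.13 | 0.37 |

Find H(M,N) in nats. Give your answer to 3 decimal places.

H(M,N) = −Σ p(x,y)·ln p(x,y) over all 6 cells.
  cell (a,r): −0.07·ln0.07 = 0.1861
  cell (a,s): −0.06·ln0.06 = 0.1688
  cell (a,t): −0.02·ln0.02 = 0.0782
  cell (b,r): −0.35·ln0.35 = 0.3674
  cell (b,s): −0.13·ln0.13 = 0.2652
  cell (b,t): −0.37·ln0.37 = 0.3679
Sum = 1.434 nats.

1.434 nats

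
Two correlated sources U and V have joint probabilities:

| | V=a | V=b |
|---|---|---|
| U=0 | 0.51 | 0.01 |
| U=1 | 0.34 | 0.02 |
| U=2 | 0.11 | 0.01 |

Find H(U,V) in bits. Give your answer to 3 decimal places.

H(U,V) = −Σ p(x,y)·log₂ p(x,y) over all 6 cells.
  cell (0,a): −0.51·log₂0.51 = 0.4954
  cell (0,b): −0.01·log₂0.01 = 0.0664
  cell (1,a): −0.34·log₂0.34 = 0.5292
  cell (1,b): −0.02·log₂0.02 = 0.1129
  cell (2,a): −0.11·log₂0.11 = 0.3503
  cell (2,b): −0.01·log₂0.01 = 0.0664
Sum = 1.621 bits.

1.621 bits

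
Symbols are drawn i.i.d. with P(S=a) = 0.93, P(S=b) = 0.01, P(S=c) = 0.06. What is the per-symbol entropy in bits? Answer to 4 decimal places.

0.4073 bits

H(S) = −Σ p·log₂ p.
  −(0.93)·log₂(0.93) = 0.09737
  −(0.01)·log₂(0.01) = 0.06644
  −(0.06)·log₂(0.06) = 0.24353
Sum: 0.09737 + 0.06644 + 0.24353 = 0.4073 bits.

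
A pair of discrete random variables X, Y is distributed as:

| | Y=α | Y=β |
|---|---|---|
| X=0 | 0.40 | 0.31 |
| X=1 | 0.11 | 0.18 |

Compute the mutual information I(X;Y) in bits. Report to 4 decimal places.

0.0203 bits

Marginals: p(X) = (0.7100, 0.2900), p(Y) = (0.5100, 0.4900).
I(X;Y) = Σ p(x,y)·log₂[p(x,y)/(p(x)p(y))].
  (0,α): 0.40·log₂(1.1047) = 0.05744
  (0,β): 0.31·log₂(0.8911) = -0.05159
  (1,α): 0.11·log₂(0.7437) = -0.04698
  (1,β): 0.18·log₂(1.2667) = 0.06140
Sum = 0.0203 bits.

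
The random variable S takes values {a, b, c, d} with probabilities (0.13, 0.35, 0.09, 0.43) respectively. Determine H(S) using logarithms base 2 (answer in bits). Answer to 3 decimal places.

H(S) = −Σ p·log₂ p.
  −(0.13)·log₂(0.13) = 0.3826
  −(0.35)·log₂(0.35) = 0.5301
  −(0.09)·log₂(0.09) = 0.3127
  −(0.43)·log₂(0.43) = 0.5236
Sum: 0.3826 + 0.5301 + 0.3127 + 0.5236 = 1.749 bits.

1.749 bits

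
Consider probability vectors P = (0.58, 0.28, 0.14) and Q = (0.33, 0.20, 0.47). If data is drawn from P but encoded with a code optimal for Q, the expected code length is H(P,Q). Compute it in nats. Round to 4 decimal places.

1.1994 nats

H(P,Q) = −Σ p·ln q.
  −0.58·ln(0.33) = 0.64302
  −0.28·ln(0.20) = 0.45064
  −0.14·ln(0.47) = 0.10570
H(P,Q) = 1.1994 nats.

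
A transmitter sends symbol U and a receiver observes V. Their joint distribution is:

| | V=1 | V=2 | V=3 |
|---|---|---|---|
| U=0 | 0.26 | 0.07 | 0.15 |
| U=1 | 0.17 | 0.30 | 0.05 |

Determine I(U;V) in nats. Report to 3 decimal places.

Marginals: p(U) = (0.4800, 0.5200), p(V) = (0.4300, 0.3700, 0.2000).
I(U;V) = H(U) + H(V) − H(U,V).
H(U) = 0.6923, H(V) = 1.0527, H(U,V) = 1.6332.
I(U;V) = 0.6923 + 1.0527 − 1.6332 = 0.112 nats.

0.112 nats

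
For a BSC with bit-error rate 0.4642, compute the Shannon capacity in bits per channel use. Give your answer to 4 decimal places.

Binary symmetric channel: C = 1 − h₂(ε) where h₂ is the binary entropy function.
h₂(0.4642) = −0.4642·log₂0.4642 − 0.5358·log₂0.5358 = 0.9963.
C = 1 − 0.9963 = 0.0037 bits per channel use.

0.0037 bits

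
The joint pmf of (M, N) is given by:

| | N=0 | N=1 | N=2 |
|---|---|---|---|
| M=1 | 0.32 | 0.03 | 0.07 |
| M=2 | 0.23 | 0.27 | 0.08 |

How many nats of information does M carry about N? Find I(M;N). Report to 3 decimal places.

Marginals: p(M) = (0.4200, 0.5800), p(N) = (0.5500, 0.3000, 0.1500).
I(M;N) = H(M) + H(N) − H(M,N).
H(M) = 0.6803, H(N) = 0.9746, H(M,N) = 1.5496.
I(M;N) = 0.6803 + 0.9746 − 1.5496 = 0.105 nats.

0.105 nats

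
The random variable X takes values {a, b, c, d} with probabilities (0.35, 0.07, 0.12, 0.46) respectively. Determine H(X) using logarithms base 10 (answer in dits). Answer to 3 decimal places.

H(X) = −Σ p·log₁₀ p.
  −(0.35)·log₁₀(0.35) = 0.1596
  −(0.07)·log₁₀(0.07) = 0.0808
  −(0.12)·log₁₀(0.12) = 0.1105
  −(0.46)·log₁₀(0.46) = 0.1551
Sum: 0.1596 + 0.0808 + 0.1105 + 0.1551 = 0.506 dits.

0.506 dits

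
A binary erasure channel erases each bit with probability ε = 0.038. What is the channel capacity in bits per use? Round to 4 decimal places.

0.9620 bits

Binary erasure channel: capacity C = 1 − ε.
C = 1 − 0.038 = 0.9620 bits per channel use.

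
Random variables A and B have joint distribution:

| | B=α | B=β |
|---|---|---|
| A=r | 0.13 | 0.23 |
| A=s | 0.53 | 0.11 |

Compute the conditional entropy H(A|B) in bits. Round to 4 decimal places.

0.7812 bits

Chain rule: H(A|B) = H(A,B) − H(B).
Marginals: p(A) = (0.3600, 0.6400), p(B) = (0.6600, 0.3400).
H(A,B) = 1.7060 bits; H(B) = 0.9248 bits.
H(A|B) = 1.7060 − 0.9248 = 0.7812 bits.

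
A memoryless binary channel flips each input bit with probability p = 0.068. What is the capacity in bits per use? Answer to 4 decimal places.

Binary symmetric channel: C = 1 − h₂(ε) where h₂ is the binary entropy function.
h₂(0.068) = −0.068·log₂0.068 − 0.932·log₂0.932 = 0.3584.
C = 1 − 0.3584 = 0.6416 bits per channel use.

0.6416 bits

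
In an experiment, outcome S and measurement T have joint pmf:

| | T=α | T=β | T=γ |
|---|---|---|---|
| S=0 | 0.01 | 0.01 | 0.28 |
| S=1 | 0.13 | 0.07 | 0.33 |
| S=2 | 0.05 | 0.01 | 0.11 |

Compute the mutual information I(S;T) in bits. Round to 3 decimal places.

0.091 bits

Marginals: p(S) = (0.3000, 0.5300, 0.1700), p(T) = (0.1900, 0.0900, 0.7200).
I(S;T) = H(S) + H(T) − H(S,T).
H(S) = 1.4411, H(T) = 1.1091, H(S,T) = 2.4589.
I(S;T) = 1.4411 + 1.1091 − 2.4589 = 0.091 bits.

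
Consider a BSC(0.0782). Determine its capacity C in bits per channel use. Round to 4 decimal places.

Binary symmetric channel: C = 1 − h₂(ε) where h₂ is the binary entropy function.
h₂(0.0782) = −0.0782·log₂0.0782 − 0.9218·log₂0.9218 = 0.3958.
C = 1 − 0.3958 = 0.6042 bits per channel use.

0.6042 bits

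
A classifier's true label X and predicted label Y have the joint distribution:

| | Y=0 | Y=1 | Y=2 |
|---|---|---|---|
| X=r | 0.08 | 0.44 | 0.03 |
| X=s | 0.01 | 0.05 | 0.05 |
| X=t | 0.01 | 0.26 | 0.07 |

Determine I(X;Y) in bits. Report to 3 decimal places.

Marginals: p(X) = (0.5500, 0.1100, 0.3400), p(Y) = (0.1000, 0.7500, 0.1500).
I(X;Y) = Σ p(x,y)·log₂[p(x,y)/(p(x)p(y))].
  (r,0): 0.08·log₂(1.4545) = 0.0432
  (r,1): 0.44·log₂(1.0667) = 0.0410
  (r,2): 0.03·log₂(0.3636) = -0.0438
  (s,0): 0.01·log₂(0.9091) = -0.0014
  (s,1): 0.05·log₂(0.6061) = -0.0361
  (s,2): 0.05·log₂(3.0303) = 0.0800
  (t,0): 0.01·log₂(0.2941) = -0.0177
  (t,1): 0.26·log₂(1.0196) = 0.0073
  (t,2): 0.07·log₂(1.3725) = 0.0320
Sum = 0.105 bits.

0.105 bits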